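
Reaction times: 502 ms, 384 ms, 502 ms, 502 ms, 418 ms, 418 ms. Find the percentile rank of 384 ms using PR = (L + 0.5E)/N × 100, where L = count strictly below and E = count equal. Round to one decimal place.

N = 6.
Strictly below 384: 0. Equal to 384: 1.
PR = (0 + 0.5·1)/6 × 100 = 8.3

8.3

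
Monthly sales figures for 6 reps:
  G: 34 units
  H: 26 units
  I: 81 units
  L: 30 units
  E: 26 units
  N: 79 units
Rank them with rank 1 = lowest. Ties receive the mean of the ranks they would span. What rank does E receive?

1.5

Sorted (ascending): 26, 26, 30, 34, 79, 81
The 2 values of 26 occupy positions 1–2 → average rank (1+2)/2 = 1.5.
E has value 26 units → rank 1.5.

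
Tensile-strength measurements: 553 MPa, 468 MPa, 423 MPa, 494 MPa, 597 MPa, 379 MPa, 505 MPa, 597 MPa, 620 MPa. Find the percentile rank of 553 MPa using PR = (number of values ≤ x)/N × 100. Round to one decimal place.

66.7

N = 9.
Strictly below 553: 5. Equal to 553: 1.
PR = 6/9 × 100 = 66.7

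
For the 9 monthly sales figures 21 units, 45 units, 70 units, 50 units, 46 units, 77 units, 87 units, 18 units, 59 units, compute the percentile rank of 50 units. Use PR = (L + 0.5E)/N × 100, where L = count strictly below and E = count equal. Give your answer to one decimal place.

N = 9.
Strictly below 50: 4. Equal to 50: 1.
PR = (4 + 0.5·1)/9 × 100 = 50.0

50.0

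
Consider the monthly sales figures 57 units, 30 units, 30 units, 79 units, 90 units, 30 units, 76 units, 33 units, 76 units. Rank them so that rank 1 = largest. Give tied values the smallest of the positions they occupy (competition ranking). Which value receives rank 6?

33

Sorted (descending): 90, 79, 76, 76, 57, 33, 30, 30, 30
The 2 values of 76 occupy positions 3–4 → each gets rank 3.
The 3 values of 30 occupy positions 7–9 → each gets rank 7.
Rank 6 → value 33.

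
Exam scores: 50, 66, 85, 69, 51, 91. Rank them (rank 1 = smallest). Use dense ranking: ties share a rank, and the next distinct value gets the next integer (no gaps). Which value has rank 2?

Sorted (ascending): 50, 51, 66, 69, 85, 91
No ties — each value takes its position as its rank.
Rank 2 → value 51.

51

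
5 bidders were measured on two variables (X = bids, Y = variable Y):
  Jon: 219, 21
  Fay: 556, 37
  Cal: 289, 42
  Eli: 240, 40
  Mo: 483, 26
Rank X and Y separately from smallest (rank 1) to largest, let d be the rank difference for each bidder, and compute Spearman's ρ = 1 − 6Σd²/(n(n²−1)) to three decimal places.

Ranks of variable 1: 1, 5, 3, 2, 4
Ranks of variable 2: 1, 3, 5, 4, 2
d = r₁ − r₂: 0, 2, -2, -2, 2
d²: 0, 4, 4, 4, 4; Σd² = 16
ρ = 1 − 6·16/(5·24) = 1 − 96/120 = 0.200

0.200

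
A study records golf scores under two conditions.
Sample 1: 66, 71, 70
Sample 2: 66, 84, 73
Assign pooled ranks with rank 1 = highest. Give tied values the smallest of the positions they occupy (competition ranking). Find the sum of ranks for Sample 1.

Sorted (descending): 84, 73, 71, 70, 66, 66
The 2 values of 66 occupy positions 5–6 → each gets rank 5.
Sample 1 values → pooled ranks: 66→5, 71→3, 70→4
Rank sum = 5 + 3 + 4 = 12

12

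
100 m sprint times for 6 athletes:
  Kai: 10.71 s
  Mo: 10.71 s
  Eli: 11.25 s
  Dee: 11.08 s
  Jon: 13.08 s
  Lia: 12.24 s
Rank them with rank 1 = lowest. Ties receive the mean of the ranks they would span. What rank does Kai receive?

1.5

Sorted (ascending): 10.71, 10.71, 11.08, 11.25, 12.24, 13.08
The 2 values of 10.71 occupy positions 1–2 → average rank (1+2)/2 = 1.5.
Kai has value 10.71 s → rank 1.5.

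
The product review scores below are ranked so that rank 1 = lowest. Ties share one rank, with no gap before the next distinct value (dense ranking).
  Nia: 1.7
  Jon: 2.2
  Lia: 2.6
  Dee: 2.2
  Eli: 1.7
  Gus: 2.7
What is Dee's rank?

2

Sorted (ascending): 1.7, 1.7, 2.2, 2.2, 2.6, 2.7
The 2 values of 1.7 share dense rank 1.
The 2 values of 2.2 share dense rank 2.
Remaining distinct values take the next consecutive integers.
Dee has value 2.2 → rank 2.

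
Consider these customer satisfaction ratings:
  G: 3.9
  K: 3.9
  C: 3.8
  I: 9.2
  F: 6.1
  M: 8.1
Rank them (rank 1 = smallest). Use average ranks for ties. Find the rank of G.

Sorted (ascending): 3.8, 3.9, 3.9, 6.1, 8.1, 9.2
The 2 values of 3.9 occupy positions 2–3 → average rank (2+3)/2 = 2.5.
G has value 3.9 → rank 2.5.

2.5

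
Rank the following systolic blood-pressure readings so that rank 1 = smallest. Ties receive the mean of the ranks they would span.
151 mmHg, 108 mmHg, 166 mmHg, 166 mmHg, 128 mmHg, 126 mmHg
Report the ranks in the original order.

4, 1, 5.5, 5.5, 3, 2

Sorted (ascending): 108, 126, 128, 151, 166, 166
The 2 values of 166 occupy positions 5–6 → average rank (5+6)/2 = 5.5.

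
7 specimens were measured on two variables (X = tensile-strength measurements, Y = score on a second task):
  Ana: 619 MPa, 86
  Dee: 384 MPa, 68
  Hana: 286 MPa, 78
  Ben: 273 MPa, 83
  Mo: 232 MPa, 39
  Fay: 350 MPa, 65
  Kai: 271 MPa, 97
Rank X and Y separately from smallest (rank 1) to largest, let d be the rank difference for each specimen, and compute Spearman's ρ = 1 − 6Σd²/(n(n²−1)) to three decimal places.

Ranks of variable 1: 7, 6, 4, 3, 1, 5, 2
Ranks of variable 2: 6, 3, 4, 5, 1, 2, 7
d = r₁ − r₂: 1, 3, 0, -2, 0, 3, -5
d²: 1, 9, 0, 4, 0, 9, 25; Σd² = 48
ρ = 1 − 6·48/(7·48) = 1 − 288/336 = 0.143

0.143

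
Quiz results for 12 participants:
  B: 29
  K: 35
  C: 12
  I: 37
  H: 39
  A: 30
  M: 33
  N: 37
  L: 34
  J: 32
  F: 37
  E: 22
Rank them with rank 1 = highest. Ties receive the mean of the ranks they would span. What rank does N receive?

Sorted (descending): 39, 37, 37, 37, 35, 34, 33, 32, 30, 29, 22, 12
The 3 values of 37 occupy positions 2–4 → average rank 3.
N has value 37 → rank 3.

3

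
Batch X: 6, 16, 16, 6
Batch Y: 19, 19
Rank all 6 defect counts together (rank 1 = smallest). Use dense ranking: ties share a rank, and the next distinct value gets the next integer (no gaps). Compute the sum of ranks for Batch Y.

Sorted (ascending): 6, 6, 16, 16, 19, 19
The 2 values of 6 share dense rank 1.
The 2 values of 16 share dense rank 2.
The 2 values of 19 share dense rank 3.
Batch Y values → pooled ranks: 19→3, 19→3
Rank sum = 3 + 3 = 6

6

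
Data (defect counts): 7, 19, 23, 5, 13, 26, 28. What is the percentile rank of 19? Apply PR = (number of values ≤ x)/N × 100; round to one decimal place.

N = 7.
Strictly below 19: 3. Equal to 19: 1.
PR = 4/7 × 100 = 57.1

57.1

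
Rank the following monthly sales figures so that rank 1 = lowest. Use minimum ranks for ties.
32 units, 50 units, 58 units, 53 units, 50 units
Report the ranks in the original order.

1, 2, 5, 4, 2

Sorted (ascending): 32, 50, 50, 53, 58
The 2 values of 50 occupy positions 2–3 → each gets rank 2.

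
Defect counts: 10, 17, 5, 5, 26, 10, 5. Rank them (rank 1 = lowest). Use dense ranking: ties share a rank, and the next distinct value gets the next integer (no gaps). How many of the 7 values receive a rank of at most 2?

5

Sorted (ascending): 5, 5, 5, 10, 10, 17, 26
The 3 values of 5 share dense rank 1.
The 2 values of 10 share dense rank 2.
Remaining distinct values take the next consecutive integers.
Ranks ≤ 2: {1, 1, 1, 2, 2} → 5 values.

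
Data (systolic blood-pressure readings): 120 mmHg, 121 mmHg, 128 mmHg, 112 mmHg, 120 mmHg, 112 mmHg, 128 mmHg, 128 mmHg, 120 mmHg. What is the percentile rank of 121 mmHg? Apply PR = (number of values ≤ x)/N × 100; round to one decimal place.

66.7

N = 9.
Strictly below 121: 5. Equal to 121: 1.
PR = 6/9 × 100 = 66.7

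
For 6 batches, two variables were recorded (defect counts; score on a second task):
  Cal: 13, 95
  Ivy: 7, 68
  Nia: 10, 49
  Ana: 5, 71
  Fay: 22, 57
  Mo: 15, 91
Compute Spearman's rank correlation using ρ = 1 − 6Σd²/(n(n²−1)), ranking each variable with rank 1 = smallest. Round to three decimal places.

0.029

Ranks of variable 1: 4, 2, 3, 1, 6, 5
Ranks of variable 2: 6, 3, 1, 4, 2, 5
d = r₁ − r₂: -2, -1, 2, -3, 4, 0
d²: 4, 1, 4, 9, 16, 0; Σd² = 34
ρ = 1 − 6·34/(6·35) = 1 − 204/210 = 0.029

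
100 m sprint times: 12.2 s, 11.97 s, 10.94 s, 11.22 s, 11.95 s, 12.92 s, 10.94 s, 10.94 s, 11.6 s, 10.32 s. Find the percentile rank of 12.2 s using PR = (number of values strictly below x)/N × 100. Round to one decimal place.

N = 10.
Strictly below 12.2: 8. Equal to 12.2: 1.
PR = 8/10 × 100 = 80.0

80.0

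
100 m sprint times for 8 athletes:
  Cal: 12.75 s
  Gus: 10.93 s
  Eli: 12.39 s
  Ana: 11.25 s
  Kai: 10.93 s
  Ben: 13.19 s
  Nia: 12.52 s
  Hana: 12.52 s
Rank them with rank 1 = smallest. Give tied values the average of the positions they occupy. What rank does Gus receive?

1.5

Sorted (ascending): 10.93, 10.93, 11.25, 12.39, 12.52, 12.52, 12.75, 13.19
The 2 values of 10.93 occupy positions 1–2 → average rank (1+2)/2 = 1.5.
The 2 values of 12.52 occupy positions 5–6 → average rank (5+6)/2 = 5.5.
Gus has value 10.93 s → rank 1.5.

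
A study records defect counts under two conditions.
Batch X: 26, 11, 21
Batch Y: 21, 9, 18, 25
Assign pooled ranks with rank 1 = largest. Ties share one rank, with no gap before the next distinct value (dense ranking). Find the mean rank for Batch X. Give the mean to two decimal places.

3.00

Sorted (descending): 26, 25, 21, 21, 18, 11, 9
The 2 values of 21 share dense rank 3.
Remaining distinct values take the next consecutive integers.
Batch X values → pooled ranks: 26→1, 11→5, 21→3
Mean rank = (1 + 5 + 3) / 3 = 3.00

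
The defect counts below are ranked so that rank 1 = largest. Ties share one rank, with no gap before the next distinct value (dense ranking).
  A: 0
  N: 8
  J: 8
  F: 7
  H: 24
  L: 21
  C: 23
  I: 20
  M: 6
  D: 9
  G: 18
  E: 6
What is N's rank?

7

Sorted (descending): 24, 23, 21, 20, 18, 9, 8, 8, 7, 6, 6, 0
The 2 values of 8 share dense rank 7.
The 2 values of 6 share dense rank 9.
Remaining distinct values take the next consecutive integers.
N has value 8 → rank 7.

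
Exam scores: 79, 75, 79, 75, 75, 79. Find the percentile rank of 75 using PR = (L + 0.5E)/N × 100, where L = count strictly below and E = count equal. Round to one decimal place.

N = 6.
Strictly below 75: 0. Equal to 75: 3.
PR = (0 + 0.5·3)/6 × 100 = 25.0

25.0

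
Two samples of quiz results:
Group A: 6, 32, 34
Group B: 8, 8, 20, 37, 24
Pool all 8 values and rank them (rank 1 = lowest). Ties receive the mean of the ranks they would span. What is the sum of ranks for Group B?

Sorted (ascending): 6, 8, 8, 20, 24, 32, 34, 37
The 2 values of 8 occupy positions 2–3 → average rank (2+3)/2 = 2.5.
Group B values → pooled ranks: 8→2.5, 8→2.5, 20→4, 37→8, 24→5
Rank sum = 2.5 + 2.5 + 4 + 8 + 5 = 22

22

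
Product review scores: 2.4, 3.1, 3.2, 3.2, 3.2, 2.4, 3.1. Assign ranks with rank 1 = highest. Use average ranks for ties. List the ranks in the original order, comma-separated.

Sorted (descending): 3.2, 3.2, 3.2, 3.1, 3.1, 2.4, 2.4
The 3 values of 3.2 occupy positions 1–3 → average rank 2.
The 2 values of 3.1 occupy positions 4–5 → average rank (4+5)/2 = 4.5.
The 2 values of 2.4 occupy positions 6–7 → average rank (6+7)/2 = 6.5.

6.5, 4.5, 2, 2, 2, 6.5, 4.5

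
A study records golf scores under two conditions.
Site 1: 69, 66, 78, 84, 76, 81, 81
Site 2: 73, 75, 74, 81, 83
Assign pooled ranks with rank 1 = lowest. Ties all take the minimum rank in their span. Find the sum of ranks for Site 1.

Sorted (ascending): 66, 69, 73, 74, 75, 76, 78, 81, 81, 81, 83, 84
The 3 values of 81 occupy positions 8–10 → each gets rank 8.
Site 1 values → pooled ranks: 69→2, 66→1, 78→7, 84→12, 76→6, 81→8, 81→8
Rank sum = 2 + 1 + 7 + 12 + 6 + 8 + 8 = 44

44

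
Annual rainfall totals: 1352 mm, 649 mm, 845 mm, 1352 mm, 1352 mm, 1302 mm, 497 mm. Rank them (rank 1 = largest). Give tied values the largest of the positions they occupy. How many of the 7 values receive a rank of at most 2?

Sorted (descending): 1352, 1352, 1352, 1302, 845, 649, 497
The 3 values of 1352 occupy positions 1–3 → each gets rank 3.
Ranks ≤ 2: {} → 0 values.

0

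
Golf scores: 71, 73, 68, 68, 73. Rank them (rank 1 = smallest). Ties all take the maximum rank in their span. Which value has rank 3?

Sorted (ascending): 68, 68, 71, 73, 73
The 2 values of 68 occupy positions 1–2 → each gets rank 2.
The 2 values of 73 occupy positions 4–5 → each gets rank 5.
Rank 3 → value 71.

71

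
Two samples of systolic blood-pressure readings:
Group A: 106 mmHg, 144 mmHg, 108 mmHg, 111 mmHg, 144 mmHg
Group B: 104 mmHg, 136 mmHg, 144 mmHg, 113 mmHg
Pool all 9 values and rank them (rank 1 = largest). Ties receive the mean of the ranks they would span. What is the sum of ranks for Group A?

25

Sorted (descending): 144, 144, 144, 136, 113, 111, 108, 106, 104
The 3 values of 144 occupy positions 1–3 → average rank 2.
Group A values → pooled ranks: 106→8, 144→2, 108→7, 111→6, 144→2
Rank sum = 8 + 2 + 7 + 6 + 2 = 25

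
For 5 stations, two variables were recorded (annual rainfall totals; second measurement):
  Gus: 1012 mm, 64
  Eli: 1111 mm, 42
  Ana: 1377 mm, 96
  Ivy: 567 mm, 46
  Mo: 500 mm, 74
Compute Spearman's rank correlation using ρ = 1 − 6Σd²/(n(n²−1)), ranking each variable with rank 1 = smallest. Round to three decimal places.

Ranks of variable 1: 3, 4, 5, 2, 1
Ranks of variable 2: 3, 1, 5, 2, 4
d = r₁ − r₂: 0, 3, 0, 0, -3
d²: 0, 9, 0, 0, 9; Σd² = 18
ρ = 1 − 6·18/(5·24) = 1 − 108/120 = 0.100

0.100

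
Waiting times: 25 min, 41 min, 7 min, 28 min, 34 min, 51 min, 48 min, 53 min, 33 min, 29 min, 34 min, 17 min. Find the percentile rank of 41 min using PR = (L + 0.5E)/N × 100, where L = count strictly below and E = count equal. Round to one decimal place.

70.8

N = 12.
Strictly below 41: 8. Equal to 41: 1.
PR = (8 + 0.5·1)/12 × 100 = 70.8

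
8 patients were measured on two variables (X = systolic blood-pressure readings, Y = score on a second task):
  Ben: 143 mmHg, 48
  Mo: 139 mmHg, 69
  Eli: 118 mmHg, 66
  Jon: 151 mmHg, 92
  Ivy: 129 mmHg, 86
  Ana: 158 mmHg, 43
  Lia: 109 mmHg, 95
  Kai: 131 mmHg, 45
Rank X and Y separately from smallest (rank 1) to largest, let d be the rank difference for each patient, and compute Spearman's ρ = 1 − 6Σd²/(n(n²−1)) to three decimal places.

-0.476

Ranks of variable 1: 6, 5, 2, 7, 3, 8, 1, 4
Ranks of variable 2: 3, 5, 4, 7, 6, 1, 8, 2
d = r₁ − r₂: 3, 0, -2, 0, -3, 7, -7, 2
d²: 9, 0, 4, 0, 9, 49, 49, 4; Σd² = 124
ρ = 1 − 6·124/(8·63) = 1 − 744/504 = -0.476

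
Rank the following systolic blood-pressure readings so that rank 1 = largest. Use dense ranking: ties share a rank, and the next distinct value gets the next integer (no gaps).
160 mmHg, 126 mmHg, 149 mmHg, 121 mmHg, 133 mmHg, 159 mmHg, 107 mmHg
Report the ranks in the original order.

Sorted (descending): 160, 159, 149, 133, 126, 121, 107
No ties — each value takes its position as its rank.

1, 5, 3, 6, 4, 2, 7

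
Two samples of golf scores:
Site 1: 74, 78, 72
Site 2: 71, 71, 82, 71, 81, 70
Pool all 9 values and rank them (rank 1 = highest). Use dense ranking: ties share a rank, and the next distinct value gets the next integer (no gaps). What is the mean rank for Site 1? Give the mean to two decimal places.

4.00

Sorted (descending): 82, 81, 78, 74, 72, 71, 71, 71, 70
The 3 values of 71 share dense rank 6.
Remaining distinct values take the next consecutive integers.
Site 1 values → pooled ranks: 74→4, 78→3, 72→5
Mean rank = (4 + 3 + 5) / 3 = 4.00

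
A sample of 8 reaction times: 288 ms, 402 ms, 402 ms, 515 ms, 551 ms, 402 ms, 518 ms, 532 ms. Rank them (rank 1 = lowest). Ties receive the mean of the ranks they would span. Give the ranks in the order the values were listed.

Sorted (ascending): 288, 402, 402, 402, 515, 518, 532, 551
The 3 values of 402 occupy positions 2–4 → average rank 3.

1, 3, 3, 5, 8, 3, 6, 7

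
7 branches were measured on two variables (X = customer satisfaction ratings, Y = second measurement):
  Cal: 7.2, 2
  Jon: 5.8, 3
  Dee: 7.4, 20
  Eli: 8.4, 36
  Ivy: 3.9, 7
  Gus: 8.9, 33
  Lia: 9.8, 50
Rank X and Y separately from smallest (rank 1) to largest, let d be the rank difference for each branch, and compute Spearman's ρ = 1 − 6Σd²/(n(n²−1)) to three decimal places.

0.821

Ranks of variable 1: 3, 2, 4, 5, 1, 6, 7
Ranks of variable 2: 1, 2, 4, 6, 3, 5, 7
d = r₁ − r₂: 2, 0, 0, -1, -2, 1, 0
d²: 4, 0, 0, 1, 4, 1, 0; Σd² = 10
ρ = 1 − 6·10/(7·48) = 1 − 60/336 = 0.821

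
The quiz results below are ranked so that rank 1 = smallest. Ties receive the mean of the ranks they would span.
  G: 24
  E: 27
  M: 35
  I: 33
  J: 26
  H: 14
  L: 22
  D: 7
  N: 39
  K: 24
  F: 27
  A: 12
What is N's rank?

Sorted (ascending): 7, 12, 14, 22, 24, 24, 26, 27, 27, 33, 35, 39
The 2 values of 24 occupy positions 5–6 → average rank (5+6)/2 = 5.5.
The 2 values of 27 occupy positions 8–9 → average rank (8+9)/2 = 8.5.
N has value 39 → rank 12.

12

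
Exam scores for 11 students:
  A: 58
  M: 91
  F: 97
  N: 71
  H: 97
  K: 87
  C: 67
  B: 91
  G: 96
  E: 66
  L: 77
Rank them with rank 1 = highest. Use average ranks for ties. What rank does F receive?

1.5

Sorted (descending): 97, 97, 96, 91, 91, 87, 77, 71, 67, 66, 58
The 2 values of 97 occupy positions 1–2 → average rank (1+2)/2 = 1.5.
The 2 values of 91 occupy positions 4–5 → average rank (4+5)/2 = 4.5.
F has value 97 → rank 1.5.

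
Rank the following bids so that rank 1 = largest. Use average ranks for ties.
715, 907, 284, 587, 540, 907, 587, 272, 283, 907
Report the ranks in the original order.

4, 2, 8, 5.5, 7, 2, 5.5, 10, 9, 2

Sorted (descending): 907, 907, 907, 715, 587, 587, 540, 284, 283, 272
The 3 values of 907 occupy positions 1–3 → average rank 2.
The 2 values of 587 occupy positions 5–6 → average rank (5+6)/2 = 5.5.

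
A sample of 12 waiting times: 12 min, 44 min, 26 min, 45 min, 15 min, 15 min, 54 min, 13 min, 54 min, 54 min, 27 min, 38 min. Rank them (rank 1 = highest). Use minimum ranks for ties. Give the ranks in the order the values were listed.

12, 5, 8, 4, 9, 9, 1, 11, 1, 1, 7, 6

Sorted (descending): 54, 54, 54, 45, 44, 38, 27, 26, 15, 15, 13, 12
The 3 values of 54 occupy positions 1–3 → each gets rank 1.
The 2 values of 15 occupy positions 9–10 → each gets rank 9.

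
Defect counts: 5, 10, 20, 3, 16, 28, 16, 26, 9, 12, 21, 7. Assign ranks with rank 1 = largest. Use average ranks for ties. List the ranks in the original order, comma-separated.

11, 8, 4, 12, 5.5, 1, 5.5, 2, 9, 7, 3, 10

Sorted (descending): 28, 26, 21, 20, 16, 16, 12, 10, 9, 7, 5, 3
The 2 values of 16 occupy positions 5–6 → average rank (5+6)/2 = 5.5.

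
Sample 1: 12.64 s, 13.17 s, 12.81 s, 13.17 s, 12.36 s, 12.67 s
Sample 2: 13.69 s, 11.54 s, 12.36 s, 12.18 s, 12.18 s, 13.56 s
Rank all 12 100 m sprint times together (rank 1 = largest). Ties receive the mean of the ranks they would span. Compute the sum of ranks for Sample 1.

33.5

Sorted (descending): 13.69, 13.56, 13.17, 13.17, 12.81, 12.67, 12.64, 12.36, 12.36, 12.18, 12.18, 11.54
The 2 values of 13.17 occupy positions 3–4 → average rank (3+4)/2 = 3.5.
The 2 values of 12.36 occupy positions 8–9 → average rank (8+9)/2 = 8.5.
The 2 values of 12.18 occupy positions 10–11 → average rank (10+11)/2 = 10.5.
Sample 1 values → pooled ranks: 12.64→7, 13.17→3.5, 12.81→5, 13.17→3.5, 12.36→8.5, 12.67→6
Rank sum = 7 + 3.5 + 5 + 3.5 + 8.5 + 6 = 33.5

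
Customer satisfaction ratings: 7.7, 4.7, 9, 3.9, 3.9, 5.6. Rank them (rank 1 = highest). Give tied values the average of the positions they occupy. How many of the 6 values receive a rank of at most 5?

4

Sorted (descending): 9, 7.7, 5.6, 4.7, 3.9, 3.9
The 2 values of 3.9 occupy positions 5–6 → average rank (5+6)/2 = 5.5.
Ranks ≤ 5: {1, 2, 3, 4} → 4 values.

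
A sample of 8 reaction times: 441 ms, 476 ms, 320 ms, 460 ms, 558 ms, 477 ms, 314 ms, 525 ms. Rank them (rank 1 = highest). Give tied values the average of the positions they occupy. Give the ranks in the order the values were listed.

6, 4, 7, 5, 1, 3, 8, 2

Sorted (descending): 558, 525, 477, 476, 460, 441, 320, 314
No ties — each value takes its position as its rank.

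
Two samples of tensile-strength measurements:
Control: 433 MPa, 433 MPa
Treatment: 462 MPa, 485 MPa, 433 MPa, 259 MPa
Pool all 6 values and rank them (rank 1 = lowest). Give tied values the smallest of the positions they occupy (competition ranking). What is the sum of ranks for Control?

Sorted (ascending): 259, 433, 433, 433, 462, 485
The 3 values of 433 occupy positions 2–4 → each gets rank 2.
Control values → pooled ranks: 433→2, 433→2
Rank sum = 2 + 2 = 4

4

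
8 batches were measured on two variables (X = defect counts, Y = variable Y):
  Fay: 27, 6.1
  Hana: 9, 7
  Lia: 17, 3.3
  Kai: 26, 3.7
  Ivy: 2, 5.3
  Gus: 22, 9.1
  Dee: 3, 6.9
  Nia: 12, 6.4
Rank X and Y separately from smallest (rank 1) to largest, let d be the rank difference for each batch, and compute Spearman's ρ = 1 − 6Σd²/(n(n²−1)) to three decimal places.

Ranks of variable 1: 8, 3, 5, 7, 1, 6, 2, 4
Ranks of variable 2: 4, 7, 1, 2, 3, 8, 6, 5
d = r₁ − r₂: 4, -4, 4, 5, -2, -2, -4, -1
d²: 16, 16, 16, 25, 4, 4, 16, 1; Σd² = 98
ρ = 1 − 6·98/(8·63) = 1 − 588/504 = -0.167

-0.167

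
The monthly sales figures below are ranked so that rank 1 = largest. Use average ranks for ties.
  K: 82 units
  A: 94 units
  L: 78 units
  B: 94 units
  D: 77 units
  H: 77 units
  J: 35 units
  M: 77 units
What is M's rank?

6

Sorted (descending): 94, 94, 82, 78, 77, 77, 77, 35
The 2 values of 94 occupy positions 1–2 → average rank (1+2)/2 = 1.5.
The 3 values of 77 occupy positions 5–7 → average rank 6.
M has value 77 units → rank 6.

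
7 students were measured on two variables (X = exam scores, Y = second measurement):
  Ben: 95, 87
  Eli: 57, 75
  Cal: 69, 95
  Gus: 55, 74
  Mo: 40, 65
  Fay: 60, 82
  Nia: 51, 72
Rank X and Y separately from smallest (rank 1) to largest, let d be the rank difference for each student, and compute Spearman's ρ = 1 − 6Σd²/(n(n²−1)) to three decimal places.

Ranks of variable 1: 7, 4, 6, 3, 1, 5, 2
Ranks of variable 2: 6, 4, 7, 3, 1, 5, 2
d = r₁ − r₂: 1, 0, -1, 0, 0, 0, 0
d²: 1, 0, 1, 0, 0, 0, 0; Σd² = 2
ρ = 1 − 6·2/(7·48) = 1 − 12/336 = 0.964

0.964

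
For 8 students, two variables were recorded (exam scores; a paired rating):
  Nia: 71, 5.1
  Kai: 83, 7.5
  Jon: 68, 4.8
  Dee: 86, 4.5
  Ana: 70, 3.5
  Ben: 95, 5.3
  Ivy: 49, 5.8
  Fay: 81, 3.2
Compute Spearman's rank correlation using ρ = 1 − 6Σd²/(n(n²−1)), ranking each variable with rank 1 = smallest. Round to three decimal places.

0.024

Ranks of variable 1: 4, 6, 2, 7, 3, 8, 1, 5
Ranks of variable 2: 5, 8, 4, 3, 2, 6, 7, 1
d = r₁ − r₂: -1, -2, -2, 4, 1, 2, -6, 4
d²: 1, 4, 4, 16, 1, 4, 36, 16; Σd² = 82
ρ = 1 − 6·82/(8·63) = 1 − 492/504 = 0.024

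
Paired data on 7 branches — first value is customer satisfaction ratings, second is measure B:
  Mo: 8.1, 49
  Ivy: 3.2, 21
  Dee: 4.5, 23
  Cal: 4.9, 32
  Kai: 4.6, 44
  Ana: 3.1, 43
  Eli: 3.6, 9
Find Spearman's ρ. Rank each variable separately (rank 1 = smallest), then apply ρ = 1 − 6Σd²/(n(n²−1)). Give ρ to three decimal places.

Ranks of variable 1: 7, 2, 4, 6, 5, 1, 3
Ranks of variable 2: 7, 2, 3, 4, 6, 5, 1
d = r₁ − r₂: 0, 0, 1, 2, -1, -4, 2
d²: 0, 0, 1, 4, 1, 16, 4; Σd² = 26
ρ = 1 − 6·26/(7·48) = 1 − 156/336 = 0.536

0.536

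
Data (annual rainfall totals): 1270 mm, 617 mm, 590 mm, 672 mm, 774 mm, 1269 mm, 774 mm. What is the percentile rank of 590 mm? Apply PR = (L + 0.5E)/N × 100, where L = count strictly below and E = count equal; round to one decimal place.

7.1

N = 7.
Strictly below 590: 0. Equal to 590: 1.
PR = (0 + 0.5·1)/7 × 100 = 7.1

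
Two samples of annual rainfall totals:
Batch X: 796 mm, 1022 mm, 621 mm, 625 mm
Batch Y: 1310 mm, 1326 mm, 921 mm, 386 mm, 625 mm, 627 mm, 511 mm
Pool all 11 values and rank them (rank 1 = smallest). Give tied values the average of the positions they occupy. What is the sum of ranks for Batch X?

Sorted (ascending): 386, 511, 621, 625, 625, 627, 796, 921, 1022, 1310, 1326
The 2 values of 625 occupy positions 4–5 → average rank (4+5)/2 = 4.5.
Batch X values → pooled ranks: 796→7, 1022→9, 621→3, 625→4.5
Rank sum = 7 + 9 + 3 + 4.5 = 23.5

23.5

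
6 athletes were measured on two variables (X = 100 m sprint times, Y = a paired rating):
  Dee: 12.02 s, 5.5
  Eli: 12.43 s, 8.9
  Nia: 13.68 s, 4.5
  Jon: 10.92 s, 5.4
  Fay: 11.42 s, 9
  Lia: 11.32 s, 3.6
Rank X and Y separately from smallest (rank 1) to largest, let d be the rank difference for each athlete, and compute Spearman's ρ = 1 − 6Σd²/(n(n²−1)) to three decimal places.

Ranks of variable 1: 4, 5, 6, 1, 3, 2
Ranks of variable 2: 4, 5, 2, 3, 6, 1
d = r₁ − r₂: 0, 0, 4, -2, -3, 1
d²: 0, 0, 16, 4, 9, 1; Σd² = 30
ρ = 1 − 6·30/(6·35) = 1 − 180/210 = 0.143

0.143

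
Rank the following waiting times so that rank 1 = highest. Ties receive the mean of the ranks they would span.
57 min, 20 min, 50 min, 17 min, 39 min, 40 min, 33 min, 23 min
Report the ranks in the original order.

Sorted (descending): 57, 50, 40, 39, 33, 23, 20, 17
No ties — each value takes its position as its rank.

1, 7, 2, 8, 4, 3, 5, 6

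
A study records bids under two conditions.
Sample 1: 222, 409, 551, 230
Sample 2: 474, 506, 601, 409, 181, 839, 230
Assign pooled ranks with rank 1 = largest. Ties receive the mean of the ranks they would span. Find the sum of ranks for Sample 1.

28

Sorted (descending): 839, 601, 551, 506, 474, 409, 409, 230, 230, 222, 181
The 2 values of 409 occupy positions 6–7 → average rank (6+7)/2 = 6.5.
The 2 values of 230 occupy positions 8–9 → average rank (8+9)/2 = 8.5.
Sample 1 values → pooled ranks: 222→10, 409→6.5, 551→3, 230→8.5
Rank sum = 10 + 6.5 + 3 + 8.5 = 28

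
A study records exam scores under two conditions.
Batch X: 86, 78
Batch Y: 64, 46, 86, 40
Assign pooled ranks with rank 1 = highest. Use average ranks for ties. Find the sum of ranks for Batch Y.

Sorted (descending): 86, 86, 78, 64, 46, 40
The 2 values of 86 occupy positions 1–2 → average rank (1+2)/2 = 1.5.
Batch Y values → pooled ranks: 64→4, 46→5, 86→1.5, 40→6
Rank sum = 4 + 5 + 1.5 + 6 = 16.5

16.5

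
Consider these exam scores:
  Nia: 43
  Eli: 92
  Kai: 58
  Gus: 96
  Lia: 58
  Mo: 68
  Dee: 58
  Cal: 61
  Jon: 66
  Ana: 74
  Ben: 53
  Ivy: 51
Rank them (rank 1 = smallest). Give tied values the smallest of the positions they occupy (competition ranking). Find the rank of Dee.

4

Sorted (ascending): 43, 51, 53, 58, 58, 58, 61, 66, 68, 74, 92, 96
The 3 values of 58 occupy positions 4–6 → each gets rank 4.
Dee has value 58 → rank 4.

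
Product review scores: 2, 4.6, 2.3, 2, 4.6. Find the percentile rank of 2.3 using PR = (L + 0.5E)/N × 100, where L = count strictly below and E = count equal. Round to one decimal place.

50.0

N = 5.
Strictly below 2.3: 2. Equal to 2.3: 1.
PR = (2 + 0.5·1)/5 × 100 = 50.0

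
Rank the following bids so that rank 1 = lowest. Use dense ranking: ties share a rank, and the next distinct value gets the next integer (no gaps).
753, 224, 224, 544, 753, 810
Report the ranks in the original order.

3, 1, 1, 2, 3, 4

Sorted (ascending): 224, 224, 544, 753, 753, 810
The 2 values of 224 share dense rank 1.
The 2 values of 753 share dense rank 3.
Remaining distinct values take the next consecutive integers.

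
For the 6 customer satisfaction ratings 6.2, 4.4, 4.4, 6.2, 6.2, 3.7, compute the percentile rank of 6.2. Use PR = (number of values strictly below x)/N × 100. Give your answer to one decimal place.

N = 6.
Strictly below 6.2: 3. Equal to 6.2: 3.
PR = 3/6 × 100 = 50.0

50.0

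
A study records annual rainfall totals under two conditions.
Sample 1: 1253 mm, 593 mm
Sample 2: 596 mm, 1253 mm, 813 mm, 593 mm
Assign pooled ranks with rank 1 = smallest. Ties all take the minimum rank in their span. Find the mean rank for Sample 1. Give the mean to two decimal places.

Sorted (ascending): 593, 593, 596, 813, 1253, 1253
The 2 values of 593 occupy positions 1–2 → each gets rank 1.
The 2 values of 1253 occupy positions 5–6 → each gets rank 5.
Sample 1 values → pooled ranks: 1253→5, 593→1
Mean rank = (5 + 1) / 2 = 3.00

3.00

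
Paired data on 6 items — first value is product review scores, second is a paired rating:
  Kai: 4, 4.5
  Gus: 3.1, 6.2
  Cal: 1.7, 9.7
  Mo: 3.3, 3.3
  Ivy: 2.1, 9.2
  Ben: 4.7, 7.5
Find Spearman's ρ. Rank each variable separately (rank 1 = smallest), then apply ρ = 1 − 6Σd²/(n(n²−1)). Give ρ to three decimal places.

Ranks of variable 1: 5, 3, 1, 4, 2, 6
Ranks of variable 2: 2, 3, 6, 1, 5, 4
d = r₁ − r₂: 3, 0, -5, 3, -3, 2
d²: 9, 0, 25, 9, 9, 4; Σd² = 56
ρ = 1 − 6·56/(6·35) = 1 − 336/210 = -0.600

-0.600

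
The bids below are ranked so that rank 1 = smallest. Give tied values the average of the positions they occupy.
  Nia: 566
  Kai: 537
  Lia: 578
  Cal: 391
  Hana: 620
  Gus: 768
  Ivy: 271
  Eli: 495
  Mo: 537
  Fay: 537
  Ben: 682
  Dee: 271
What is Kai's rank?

6

Sorted (ascending): 271, 271, 391, 495, 537, 537, 537, 566, 578, 620, 682, 768
The 2 values of 271 occupy positions 1–2 → average rank (1+2)/2 = 1.5.
The 3 values of 537 occupy positions 5–7 → average rank 6.
Kai has value 537 → rank 6.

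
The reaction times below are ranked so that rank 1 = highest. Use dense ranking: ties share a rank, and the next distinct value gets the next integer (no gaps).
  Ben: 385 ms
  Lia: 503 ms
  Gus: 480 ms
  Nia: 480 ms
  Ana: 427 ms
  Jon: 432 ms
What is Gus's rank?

Sorted (descending): 503, 480, 480, 432, 427, 385
The 2 values of 480 share dense rank 2.
Remaining distinct values take the next consecutive integers.
Gus has value 480 ms → rank 2.

2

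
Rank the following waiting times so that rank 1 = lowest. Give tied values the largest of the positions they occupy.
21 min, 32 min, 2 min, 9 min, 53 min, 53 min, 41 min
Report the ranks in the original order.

Sorted (ascending): 2, 9, 21, 32, 41, 53, 53
The 2 values of 53 occupy positions 6–7 → each gets rank 7.

3, 4, 1, 2, 7, 7, 5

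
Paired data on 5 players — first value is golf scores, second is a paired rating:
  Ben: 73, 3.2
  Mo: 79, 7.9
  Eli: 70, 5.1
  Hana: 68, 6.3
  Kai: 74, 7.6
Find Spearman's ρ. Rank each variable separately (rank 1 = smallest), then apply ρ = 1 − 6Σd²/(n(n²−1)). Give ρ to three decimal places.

Ranks of variable 1: 3, 5, 2, 1, 4
Ranks of variable 2: 1, 5, 2, 3, 4
d = r₁ − r₂: 2, 0, 0, -2, 0
d²: 4, 0, 0, 4, 0; Σd² = 8
ρ = 1 − 6·8/(5·24) = 1 − 48/120 = 0.600

0.600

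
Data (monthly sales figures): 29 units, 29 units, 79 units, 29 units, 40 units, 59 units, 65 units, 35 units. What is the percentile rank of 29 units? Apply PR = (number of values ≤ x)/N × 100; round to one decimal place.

N = 8.
Strictly below 29: 0. Equal to 29: 3.
PR = 3/8 × 100 = 37.5

37.5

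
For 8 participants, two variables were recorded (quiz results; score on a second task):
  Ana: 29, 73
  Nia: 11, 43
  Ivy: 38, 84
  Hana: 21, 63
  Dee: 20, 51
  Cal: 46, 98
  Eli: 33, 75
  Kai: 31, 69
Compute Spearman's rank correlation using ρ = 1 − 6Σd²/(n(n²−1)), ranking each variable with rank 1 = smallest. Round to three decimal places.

0.976

Ranks of variable 1: 4, 1, 7, 3, 2, 8, 6, 5
Ranks of variable 2: 5, 1, 7, 3, 2, 8, 6, 4
d = r₁ − r₂: -1, 0, 0, 0, 0, 0, 0, 1
d²: 1, 0, 0, 0, 0, 0, 0, 1; Σd² = 2
ρ = 1 − 6·2/(8·63) = 1 − 12/504 = 0.976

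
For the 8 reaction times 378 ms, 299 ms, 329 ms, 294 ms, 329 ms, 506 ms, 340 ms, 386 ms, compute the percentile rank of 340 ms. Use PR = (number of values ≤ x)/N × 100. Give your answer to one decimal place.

62.5

N = 8.
Strictly below 340: 4. Equal to 340: 1.
PR = 5/8 × 100 = 62.5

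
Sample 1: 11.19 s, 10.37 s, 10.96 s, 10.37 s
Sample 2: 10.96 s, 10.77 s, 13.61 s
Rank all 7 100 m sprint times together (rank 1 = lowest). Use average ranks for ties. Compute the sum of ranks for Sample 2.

Sorted (ascending): 10.37, 10.37, 10.77, 10.96, 10.96, 11.19, 13.61
The 2 values of 10.37 occupy positions 1–2 → average rank (1+2)/2 = 1.5.
The 2 values of 10.96 occupy positions 4–5 → average rank (4+5)/2 = 4.5.
Sample 2 values → pooled ranks: 10.96→4.5, 10.77→3, 13.61→7
Rank sum = 4.5 + 3 + 7 = 14.5

14.5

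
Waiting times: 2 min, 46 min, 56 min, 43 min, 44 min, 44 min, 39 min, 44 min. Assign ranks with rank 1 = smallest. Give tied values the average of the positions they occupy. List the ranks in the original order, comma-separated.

Sorted (ascending): 2, 39, 43, 44, 44, 44, 46, 56
The 3 values of 44 occupy positions 4–6 → average rank 5.

1, 7, 8, 3, 5, 5, 2, 5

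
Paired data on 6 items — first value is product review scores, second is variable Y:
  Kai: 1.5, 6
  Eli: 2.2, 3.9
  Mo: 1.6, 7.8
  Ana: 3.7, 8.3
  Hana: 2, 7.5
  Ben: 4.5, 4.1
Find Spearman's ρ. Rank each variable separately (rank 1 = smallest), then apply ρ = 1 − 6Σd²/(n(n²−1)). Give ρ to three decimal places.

-0.143

Ranks of variable 1: 1, 4, 2, 5, 3, 6
Ranks of variable 2: 3, 1, 5, 6, 4, 2
d = r₁ − r₂: -2, 3, -3, -1, -1, 4
d²: 4, 9, 9, 1, 1, 16; Σd² = 40
ρ = 1 − 6·40/(6·35) = 1 − 240/210 = -0.143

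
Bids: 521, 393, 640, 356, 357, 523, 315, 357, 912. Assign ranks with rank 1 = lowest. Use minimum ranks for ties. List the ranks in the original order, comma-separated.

Sorted (ascending): 315, 356, 357, 357, 393, 521, 523, 640, 912
The 2 values of 357 occupy positions 3–4 → each gets rank 3.

6, 5, 8, 2, 3, 7, 1, 3, 9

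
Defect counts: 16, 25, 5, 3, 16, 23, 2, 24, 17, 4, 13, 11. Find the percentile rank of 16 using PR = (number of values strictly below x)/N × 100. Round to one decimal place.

50.0

N = 12.
Strictly below 16: 6. Equal to 16: 2.
PR = 6/12 × 100 = 50.0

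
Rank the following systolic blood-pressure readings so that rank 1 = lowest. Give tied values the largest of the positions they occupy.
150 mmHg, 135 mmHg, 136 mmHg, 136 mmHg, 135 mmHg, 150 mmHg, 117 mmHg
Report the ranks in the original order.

7, 3, 5, 5, 3, 7, 1

Sorted (ascending): 117, 135, 135, 136, 136, 150, 150
The 2 values of 135 occupy positions 2–3 → each gets rank 3.
The 2 values of 136 occupy positions 4–5 → each gets rank 5.
The 2 values of 150 occupy positions 6–7 → each gets rank 7.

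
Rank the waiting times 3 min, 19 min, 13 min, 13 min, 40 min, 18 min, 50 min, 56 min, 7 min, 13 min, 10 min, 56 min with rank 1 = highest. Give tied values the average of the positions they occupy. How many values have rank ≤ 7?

6

Sorted (descending): 56, 56, 50, 40, 19, 18, 13, 13, 13, 10, 7, 3
The 2 values of 56 occupy positions 1–2 → average rank (1+2)/2 = 1.5.
The 3 values of 13 occupy positions 7–9 → average rank 8.
Ranks ≤ 7: {1.5, 1.5, 3, 4, 5, 6} → 6 values.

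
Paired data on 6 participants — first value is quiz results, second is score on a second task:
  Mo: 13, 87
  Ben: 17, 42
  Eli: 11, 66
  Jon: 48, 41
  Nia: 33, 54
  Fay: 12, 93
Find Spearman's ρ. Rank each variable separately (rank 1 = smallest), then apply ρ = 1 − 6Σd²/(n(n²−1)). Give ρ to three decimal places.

Ranks of variable 1: 3, 4, 1, 6, 5, 2
Ranks of variable 2: 5, 2, 4, 1, 3, 6
d = r₁ − r₂: -2, 2, -3, 5, 2, -4
d²: 4, 4, 9, 25, 4, 16; Σd² = 62
ρ = 1 − 6·62/(6·35) = 1 − 372/210 = -0.771

-0.771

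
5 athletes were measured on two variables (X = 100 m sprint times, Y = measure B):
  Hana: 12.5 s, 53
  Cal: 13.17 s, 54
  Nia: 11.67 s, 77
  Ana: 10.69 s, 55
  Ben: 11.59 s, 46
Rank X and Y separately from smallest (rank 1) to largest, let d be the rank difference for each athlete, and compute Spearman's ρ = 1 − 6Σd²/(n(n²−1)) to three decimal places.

-0.100

Ranks of variable 1: 4, 5, 3, 1, 2
Ranks of variable 2: 2, 3, 5, 4, 1
d = r₁ − r₂: 2, 2, -2, -3, 1
d²: 4, 4, 4, 9, 1; Σd² = 22
ρ = 1 − 6·22/(5·24) = 1 − 132/120 = -0.100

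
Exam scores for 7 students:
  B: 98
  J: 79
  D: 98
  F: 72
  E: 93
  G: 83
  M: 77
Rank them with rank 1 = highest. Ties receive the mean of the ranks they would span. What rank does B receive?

1.5

Sorted (descending): 98, 98, 93, 83, 79, 77, 72
The 2 values of 98 occupy positions 1–2 → average rank (1+2)/2 = 1.5.
B has value 98 → rank 1.5.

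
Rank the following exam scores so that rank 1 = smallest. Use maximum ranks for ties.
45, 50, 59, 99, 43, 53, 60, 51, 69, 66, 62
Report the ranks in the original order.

2, 3, 6, 11, 1, 5, 7, 4, 10, 9, 8

Sorted (ascending): 43, 45, 50, 51, 53, 59, 60, 62, 66, 69, 99
No ties — each value takes its position as its rank.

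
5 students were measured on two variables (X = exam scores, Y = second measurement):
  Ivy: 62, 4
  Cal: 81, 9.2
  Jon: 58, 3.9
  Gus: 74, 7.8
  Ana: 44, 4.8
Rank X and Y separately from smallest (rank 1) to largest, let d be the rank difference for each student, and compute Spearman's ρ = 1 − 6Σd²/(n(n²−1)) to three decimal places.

0.700

Ranks of variable 1: 3, 5, 2, 4, 1
Ranks of variable 2: 2, 5, 1, 4, 3
d = r₁ − r₂: 1, 0, 1, 0, -2
d²: 1, 0, 1, 0, 4; Σd² = 6
ρ = 1 − 6·6/(5·24) = 1 − 36/120 = 0.700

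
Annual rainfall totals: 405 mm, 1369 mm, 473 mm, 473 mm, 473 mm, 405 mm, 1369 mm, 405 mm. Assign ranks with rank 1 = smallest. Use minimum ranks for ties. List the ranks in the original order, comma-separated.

Sorted (ascending): 405, 405, 405, 473, 473, 473, 1369, 1369
The 3 values of 405 occupy positions 1–3 → each gets rank 1.
The 3 values of 473 occupy positions 4–6 → each gets rank 4.
The 2 values of 1369 occupy positions 7–8 → each gets rank 7.

1, 7, 4, 4, 4, 1, 7, 1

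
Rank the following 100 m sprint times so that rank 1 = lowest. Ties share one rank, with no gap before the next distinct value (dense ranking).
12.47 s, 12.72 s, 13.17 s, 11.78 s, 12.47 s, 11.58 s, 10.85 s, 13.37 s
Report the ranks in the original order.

Sorted (ascending): 10.85, 11.58, 11.78, 12.47, 12.47, 12.72, 13.17, 13.37
The 2 values of 12.47 share dense rank 4.
Remaining distinct values take the next consecutive integers.

4, 5, 6, 3, 4, 2, 1, 7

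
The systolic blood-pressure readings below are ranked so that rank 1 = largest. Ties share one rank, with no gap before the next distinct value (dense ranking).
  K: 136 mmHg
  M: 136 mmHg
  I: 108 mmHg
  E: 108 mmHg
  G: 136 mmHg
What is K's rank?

Sorted (descending): 136, 136, 136, 108, 108
The 3 values of 136 share dense rank 1.
The 2 values of 108 share dense rank 2.
K has value 136 mmHg → rank 1.

1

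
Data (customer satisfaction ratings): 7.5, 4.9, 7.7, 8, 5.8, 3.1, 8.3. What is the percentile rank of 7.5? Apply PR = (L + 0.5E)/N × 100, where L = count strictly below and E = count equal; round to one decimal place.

N = 7.
Strictly below 7.5: 3. Equal to 7.5: 1.
PR = (3 + 0.5·1)/7 × 100 = 50.0

50.0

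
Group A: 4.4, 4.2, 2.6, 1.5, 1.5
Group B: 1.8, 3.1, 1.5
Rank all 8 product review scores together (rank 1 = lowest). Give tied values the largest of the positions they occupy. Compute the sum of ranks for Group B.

Sorted (ascending): 1.5, 1.5, 1.5, 1.8, 2.6, 3.1, 4.2, 4.4
The 3 values of 1.5 occupy positions 1–3 → each gets rank 3.
Group B values → pooled ranks: 1.8→4, 3.1→6, 1.5→3
Rank sum = 4 + 6 + 3 = 13

13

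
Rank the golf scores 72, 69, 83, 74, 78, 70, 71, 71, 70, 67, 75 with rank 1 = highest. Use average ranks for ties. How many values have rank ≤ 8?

7

Sorted (descending): 83, 78, 75, 74, 72, 71, 71, 70, 70, 69, 67
The 2 values of 71 occupy positions 6–7 → average rank (6+7)/2 = 6.5.
The 2 values of 70 occupy positions 8–9 → average rank (8+9)/2 = 8.5.
Ranks ≤ 8: {1, 2, 3, 4, 5, 6.5, 6.5} → 7 values.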